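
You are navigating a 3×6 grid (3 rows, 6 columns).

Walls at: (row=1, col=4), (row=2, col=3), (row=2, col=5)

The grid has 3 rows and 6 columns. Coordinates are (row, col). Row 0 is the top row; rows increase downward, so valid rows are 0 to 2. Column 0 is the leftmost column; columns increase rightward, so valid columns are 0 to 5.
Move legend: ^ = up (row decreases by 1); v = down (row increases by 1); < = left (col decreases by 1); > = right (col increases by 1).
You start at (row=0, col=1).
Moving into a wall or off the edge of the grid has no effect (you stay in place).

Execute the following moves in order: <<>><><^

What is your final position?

Start: (row=0, col=1)
  < (left): (row=0, col=1) -> (row=0, col=0)
  < (left): blocked, stay at (row=0, col=0)
  > (right): (row=0, col=0) -> (row=0, col=1)
  > (right): (row=0, col=1) -> (row=0, col=2)
  < (left): (row=0, col=2) -> (row=0, col=1)
  > (right): (row=0, col=1) -> (row=0, col=2)
  < (left): (row=0, col=2) -> (row=0, col=1)
  ^ (up): blocked, stay at (row=0, col=1)
Final: (row=0, col=1)

Answer: Final position: (row=0, col=1)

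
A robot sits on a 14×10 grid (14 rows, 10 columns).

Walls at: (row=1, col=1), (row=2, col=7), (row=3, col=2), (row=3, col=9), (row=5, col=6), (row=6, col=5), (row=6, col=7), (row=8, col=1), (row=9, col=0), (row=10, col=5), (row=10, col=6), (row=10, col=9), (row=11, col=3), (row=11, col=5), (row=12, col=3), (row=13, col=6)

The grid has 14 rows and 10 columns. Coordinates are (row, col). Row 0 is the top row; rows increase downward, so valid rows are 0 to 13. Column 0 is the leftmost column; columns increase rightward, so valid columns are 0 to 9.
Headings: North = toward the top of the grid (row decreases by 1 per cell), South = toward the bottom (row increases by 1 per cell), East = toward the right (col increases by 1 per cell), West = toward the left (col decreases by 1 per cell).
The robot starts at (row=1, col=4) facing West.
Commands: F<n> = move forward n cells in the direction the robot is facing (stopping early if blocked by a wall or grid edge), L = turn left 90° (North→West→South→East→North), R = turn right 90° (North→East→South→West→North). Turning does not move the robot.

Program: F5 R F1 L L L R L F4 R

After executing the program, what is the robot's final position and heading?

Answer: Final position: (row=0, col=6), facing South

Derivation:
Start: (row=1, col=4), facing West
  F5: move forward 2/5 (blocked), now at (row=1, col=2)
  R: turn right, now facing North
  F1: move forward 1, now at (row=0, col=2)
  L: turn left, now facing West
  L: turn left, now facing South
  L: turn left, now facing East
  R: turn right, now facing South
  L: turn left, now facing East
  F4: move forward 4, now at (row=0, col=6)
  R: turn right, now facing South
Final: (row=0, col=6), facing South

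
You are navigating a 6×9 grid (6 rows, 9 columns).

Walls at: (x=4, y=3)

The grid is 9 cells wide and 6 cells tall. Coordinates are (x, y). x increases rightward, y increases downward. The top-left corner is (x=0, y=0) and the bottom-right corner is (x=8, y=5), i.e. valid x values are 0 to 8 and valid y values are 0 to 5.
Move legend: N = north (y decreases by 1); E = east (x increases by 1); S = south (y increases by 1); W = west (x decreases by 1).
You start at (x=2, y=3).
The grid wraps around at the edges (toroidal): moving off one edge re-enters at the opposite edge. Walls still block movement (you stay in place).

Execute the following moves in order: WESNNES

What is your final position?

Start: (x=2, y=3)
  W (west): (x=2, y=3) -> (x=1, y=3)
  E (east): (x=1, y=3) -> (x=2, y=3)
  S (south): (x=2, y=3) -> (x=2, y=4)
  N (north): (x=2, y=4) -> (x=2, y=3)
  N (north): (x=2, y=3) -> (x=2, y=2)
  E (east): (x=2, y=2) -> (x=3, y=2)
  S (south): (x=3, y=2) -> (x=3, y=3)
Final: (x=3, y=3)

Answer: Final position: (x=3, y=3)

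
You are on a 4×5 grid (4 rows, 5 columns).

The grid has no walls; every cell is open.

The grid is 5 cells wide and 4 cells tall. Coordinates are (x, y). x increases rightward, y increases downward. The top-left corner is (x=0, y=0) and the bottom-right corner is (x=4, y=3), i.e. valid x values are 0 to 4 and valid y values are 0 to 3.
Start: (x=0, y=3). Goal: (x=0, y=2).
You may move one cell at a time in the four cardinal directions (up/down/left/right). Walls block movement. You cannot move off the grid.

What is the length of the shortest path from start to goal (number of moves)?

Answer: Shortest path length: 1

Derivation:
BFS from (x=0, y=3) until reaching (x=0, y=2):
  Distance 0: (x=0, y=3)
  Distance 1: (x=0, y=2), (x=1, y=3)  <- goal reached here
One shortest path (1 moves): (x=0, y=3) -> (x=0, y=2)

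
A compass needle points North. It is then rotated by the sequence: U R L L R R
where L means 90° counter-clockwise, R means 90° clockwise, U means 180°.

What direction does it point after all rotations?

Start: North
  U (U-turn (180°)) -> South
  R (right (90° clockwise)) -> West
  L (left (90° counter-clockwise)) -> South
  L (left (90° counter-clockwise)) -> East
  R (right (90° clockwise)) -> South
  R (right (90° clockwise)) -> West
Final: West

Answer: Final heading: West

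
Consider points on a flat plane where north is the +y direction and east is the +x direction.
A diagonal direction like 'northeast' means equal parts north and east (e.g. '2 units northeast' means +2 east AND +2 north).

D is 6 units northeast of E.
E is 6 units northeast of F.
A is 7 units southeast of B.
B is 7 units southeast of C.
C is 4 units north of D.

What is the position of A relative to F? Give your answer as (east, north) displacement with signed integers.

Answer: A is at (east=26, north=2) relative to F.

Derivation:
Place F at the origin (east=0, north=0).
  E is 6 units northeast of F: delta (east=+6, north=+6); E at (east=6, north=6).
  D is 6 units northeast of E: delta (east=+6, north=+6); D at (east=12, north=12).
  C is 4 units north of D: delta (east=+0, north=+4); C at (east=12, north=16).
  B is 7 units southeast of C: delta (east=+7, north=-7); B at (east=19, north=9).
  A is 7 units southeast of B: delta (east=+7, north=-7); A at (east=26, north=2).
Therefore A relative to F: (east=26, north=2).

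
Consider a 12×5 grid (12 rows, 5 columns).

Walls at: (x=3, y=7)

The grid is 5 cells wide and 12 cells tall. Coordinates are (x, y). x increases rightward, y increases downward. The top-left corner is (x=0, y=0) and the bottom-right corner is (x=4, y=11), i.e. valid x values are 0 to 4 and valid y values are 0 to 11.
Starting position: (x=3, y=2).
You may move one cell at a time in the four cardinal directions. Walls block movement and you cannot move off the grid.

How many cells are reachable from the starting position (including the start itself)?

BFS flood-fill from (x=3, y=2):
  Distance 0: (x=3, y=2)
  Distance 1: (x=3, y=1), (x=2, y=2), (x=4, y=2), (x=3, y=3)
  Distance 2: (x=3, y=0), (x=2, y=1), (x=4, y=1), (x=1, y=2), (x=2, y=3), (x=4, y=3), (x=3, y=4)
  Distance 3: (x=2, y=0), (x=4, y=0), (x=1, y=1), (x=0, y=2), (x=1, y=3), (x=2, y=4), (x=4, y=4), (x=3, y=5)
  Distance 4: (x=1, y=0), (x=0, y=1), (x=0, y=3), (x=1, y=4), (x=2, y=5), (x=4, y=5), (x=3, y=6)
  Distance 5: (x=0, y=0), (x=0, y=4), (x=1, y=5), (x=2, y=6), (x=4, y=6)
  Distance 6: (x=0, y=5), (x=1, y=6), (x=2, y=7), (x=4, y=7)
  Distance 7: (x=0, y=6), (x=1, y=7), (x=2, y=8), (x=4, y=8)
  Distance 8: (x=0, y=7), (x=1, y=8), (x=3, y=8), (x=2, y=9), (x=4, y=9)
  Distance 9: (x=0, y=8), (x=1, y=9), (x=3, y=9), (x=2, y=10), (x=4, y=10)
  Distance 10: (x=0, y=9), (x=1, y=10), (x=3, y=10), (x=2, y=11), (x=4, y=11)
  Distance 11: (x=0, y=10), (x=1, y=11), (x=3, y=11)
  Distance 12: (x=0, y=11)
Total reachable: 59 (grid has 59 open cells total)

Answer: Reachable cells: 59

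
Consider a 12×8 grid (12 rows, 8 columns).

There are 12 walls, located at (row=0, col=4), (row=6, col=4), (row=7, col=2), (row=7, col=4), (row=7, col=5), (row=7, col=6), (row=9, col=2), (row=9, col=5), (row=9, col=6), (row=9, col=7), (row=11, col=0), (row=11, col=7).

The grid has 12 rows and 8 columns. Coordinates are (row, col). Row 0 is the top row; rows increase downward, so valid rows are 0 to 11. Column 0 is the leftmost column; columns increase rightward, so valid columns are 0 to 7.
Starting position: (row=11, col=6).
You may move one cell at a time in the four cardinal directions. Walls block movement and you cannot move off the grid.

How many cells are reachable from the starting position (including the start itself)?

Answer: Reachable cells: 84

Derivation:
BFS flood-fill from (row=11, col=6):
  Distance 0: (row=11, col=6)
  Distance 1: (row=10, col=6), (row=11, col=5)
  Distance 2: (row=10, col=5), (row=10, col=7), (row=11, col=4)
  Distance 3: (row=10, col=4), (row=11, col=3)
  Distance 4: (row=9, col=4), (row=10, col=3), (row=11, col=2)
  Distance 5: (row=8, col=4), (row=9, col=3), (row=10, col=2), (row=11, col=1)
  Distance 6: (row=8, col=3), (row=8, col=5), (row=10, col=1)
  Distance 7: (row=7, col=3), (row=8, col=2), (row=8, col=6), (row=9, col=1), (row=10, col=0)
  Distance 8: (row=6, col=3), (row=8, col=1), (row=8, col=7), (row=9, col=0)
  Distance 9: (row=5, col=3), (row=6, col=2), (row=7, col=1), (row=7, col=7), (row=8, col=0)
  Distance 10: (row=4, col=3), (row=5, col=2), (row=5, col=4), (row=6, col=1), (row=6, col=7), (row=7, col=0)
  Distance 11: (row=3, col=3), (row=4, col=2), (row=4, col=4), (row=5, col=1), (row=5, col=5), (row=5, col=7), (row=6, col=0), (row=6, col=6)
  Distance 12: (row=2, col=3), (row=3, col=2), (row=3, col=4), (row=4, col=1), (row=4, col=5), (row=4, col=7), (row=5, col=0), (row=5, col=6), (row=6, col=5)
  Distance 13: (row=1, col=3), (row=2, col=2), (row=2, col=4), (row=3, col=1), (row=3, col=5), (row=3, col=7), (row=4, col=0), (row=4, col=6)
  Distance 14: (row=0, col=3), (row=1, col=2), (row=1, col=4), (row=2, col=1), (row=2, col=5), (row=2, col=7), (row=3, col=0), (row=3, col=6)
  Distance 15: (row=0, col=2), (row=1, col=1), (row=1, col=5), (row=1, col=7), (row=2, col=0), (row=2, col=6)
  Distance 16: (row=0, col=1), (row=0, col=5), (row=0, col=7), (row=1, col=0), (row=1, col=6)
  Distance 17: (row=0, col=0), (row=0, col=6)
Total reachable: 84 (grid has 84 open cells total)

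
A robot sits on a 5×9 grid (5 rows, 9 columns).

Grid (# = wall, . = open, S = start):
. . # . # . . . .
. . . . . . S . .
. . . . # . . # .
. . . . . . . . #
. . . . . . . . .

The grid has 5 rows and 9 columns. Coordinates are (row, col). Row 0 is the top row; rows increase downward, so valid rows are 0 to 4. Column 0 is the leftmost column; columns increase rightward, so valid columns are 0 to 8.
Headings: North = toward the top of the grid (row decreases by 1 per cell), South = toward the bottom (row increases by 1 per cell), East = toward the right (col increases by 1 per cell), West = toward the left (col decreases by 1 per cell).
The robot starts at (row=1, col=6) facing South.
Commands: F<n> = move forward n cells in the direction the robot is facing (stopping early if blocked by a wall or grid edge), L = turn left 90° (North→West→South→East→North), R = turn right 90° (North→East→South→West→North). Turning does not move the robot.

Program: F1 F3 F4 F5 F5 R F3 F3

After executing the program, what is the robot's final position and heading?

Start: (row=1, col=6), facing South
  F1: move forward 1, now at (row=2, col=6)
  F3: move forward 2/3 (blocked), now at (row=4, col=6)
  F4: move forward 0/4 (blocked), now at (row=4, col=6)
  F5: move forward 0/5 (blocked), now at (row=4, col=6)
  F5: move forward 0/5 (blocked), now at (row=4, col=6)
  R: turn right, now facing West
  F3: move forward 3, now at (row=4, col=3)
  F3: move forward 3, now at (row=4, col=0)
Final: (row=4, col=0), facing West

Answer: Final position: (row=4, col=0), facing West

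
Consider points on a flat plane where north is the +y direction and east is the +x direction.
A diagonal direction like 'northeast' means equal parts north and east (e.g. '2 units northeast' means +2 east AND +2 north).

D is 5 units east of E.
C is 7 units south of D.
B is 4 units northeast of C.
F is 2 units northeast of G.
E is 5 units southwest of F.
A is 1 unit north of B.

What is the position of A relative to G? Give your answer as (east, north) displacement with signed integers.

Answer: A is at (east=6, north=-5) relative to G.

Derivation:
Place G at the origin (east=0, north=0).
  F is 2 units northeast of G: delta (east=+2, north=+2); F at (east=2, north=2).
  E is 5 units southwest of F: delta (east=-5, north=-5); E at (east=-3, north=-3).
  D is 5 units east of E: delta (east=+5, north=+0); D at (east=2, north=-3).
  C is 7 units south of D: delta (east=+0, north=-7); C at (east=2, north=-10).
  B is 4 units northeast of C: delta (east=+4, north=+4); B at (east=6, north=-6).
  A is 1 unit north of B: delta (east=+0, north=+1); A at (east=6, north=-5).
Therefore A relative to G: (east=6, north=-5).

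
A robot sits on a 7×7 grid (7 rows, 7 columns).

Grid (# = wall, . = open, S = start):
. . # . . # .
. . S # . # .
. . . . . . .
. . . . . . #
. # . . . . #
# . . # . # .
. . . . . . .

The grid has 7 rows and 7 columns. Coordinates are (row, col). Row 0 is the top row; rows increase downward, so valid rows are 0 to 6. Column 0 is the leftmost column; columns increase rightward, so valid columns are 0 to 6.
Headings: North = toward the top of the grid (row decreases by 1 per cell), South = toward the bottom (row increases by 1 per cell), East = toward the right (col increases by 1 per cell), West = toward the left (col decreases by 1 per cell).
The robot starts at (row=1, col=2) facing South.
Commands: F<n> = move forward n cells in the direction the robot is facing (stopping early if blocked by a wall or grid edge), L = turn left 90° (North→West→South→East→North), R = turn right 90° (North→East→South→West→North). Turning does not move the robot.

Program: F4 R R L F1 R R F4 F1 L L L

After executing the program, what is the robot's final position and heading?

Start: (row=1, col=2), facing South
  F4: move forward 4, now at (row=5, col=2)
  R: turn right, now facing West
  R: turn right, now facing North
  L: turn left, now facing West
  F1: move forward 1, now at (row=5, col=1)
  R: turn right, now facing North
  R: turn right, now facing East
  F4: move forward 1/4 (blocked), now at (row=5, col=2)
  F1: move forward 0/1 (blocked), now at (row=5, col=2)
  L: turn left, now facing North
  L: turn left, now facing West
  L: turn left, now facing South
Final: (row=5, col=2), facing South

Answer: Final position: (row=5, col=2), facing South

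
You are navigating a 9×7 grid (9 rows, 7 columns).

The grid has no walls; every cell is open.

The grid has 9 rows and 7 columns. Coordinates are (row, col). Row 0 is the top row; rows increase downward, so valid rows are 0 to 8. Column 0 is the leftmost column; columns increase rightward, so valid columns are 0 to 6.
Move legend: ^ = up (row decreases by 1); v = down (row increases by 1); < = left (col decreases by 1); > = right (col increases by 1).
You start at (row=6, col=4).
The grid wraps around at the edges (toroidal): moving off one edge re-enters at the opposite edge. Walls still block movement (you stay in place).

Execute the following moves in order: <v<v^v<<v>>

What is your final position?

Answer: Final position: (row=0, col=2)

Derivation:
Start: (row=6, col=4)
  < (left): (row=6, col=4) -> (row=6, col=3)
  v (down): (row=6, col=3) -> (row=7, col=3)
  < (left): (row=7, col=3) -> (row=7, col=2)
  v (down): (row=7, col=2) -> (row=8, col=2)
  ^ (up): (row=8, col=2) -> (row=7, col=2)
  v (down): (row=7, col=2) -> (row=8, col=2)
  < (left): (row=8, col=2) -> (row=8, col=1)
  < (left): (row=8, col=1) -> (row=8, col=0)
  v (down): (row=8, col=0) -> (row=0, col=0)
  > (right): (row=0, col=0) -> (row=0, col=1)
  > (right): (row=0, col=1) -> (row=0, col=2)
Final: (row=0, col=2)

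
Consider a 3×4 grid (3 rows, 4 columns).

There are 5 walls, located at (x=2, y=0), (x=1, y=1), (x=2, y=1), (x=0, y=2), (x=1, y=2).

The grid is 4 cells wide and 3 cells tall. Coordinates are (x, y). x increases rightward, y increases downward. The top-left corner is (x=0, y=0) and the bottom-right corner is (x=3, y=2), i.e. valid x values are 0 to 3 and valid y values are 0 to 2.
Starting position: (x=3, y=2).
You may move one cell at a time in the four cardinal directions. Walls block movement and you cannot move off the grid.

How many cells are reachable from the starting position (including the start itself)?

Answer: Reachable cells: 4

Derivation:
BFS flood-fill from (x=3, y=2):
  Distance 0: (x=3, y=2)
  Distance 1: (x=3, y=1), (x=2, y=2)
  Distance 2: (x=3, y=0)
Total reachable: 4 (grid has 7 open cells total)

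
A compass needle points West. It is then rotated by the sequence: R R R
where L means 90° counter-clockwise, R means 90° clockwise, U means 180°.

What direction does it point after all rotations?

Answer: Final heading: South

Derivation:
Start: West
  R (right (90° clockwise)) -> North
  R (right (90° clockwise)) -> East
  R (right (90° clockwise)) -> South
Final: South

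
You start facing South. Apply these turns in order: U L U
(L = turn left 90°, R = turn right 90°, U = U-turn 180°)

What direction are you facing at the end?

Start: South
  U (U-turn (180°)) -> North
  L (left (90° counter-clockwise)) -> West
  U (U-turn (180°)) -> East
Final: East

Answer: Final heading: East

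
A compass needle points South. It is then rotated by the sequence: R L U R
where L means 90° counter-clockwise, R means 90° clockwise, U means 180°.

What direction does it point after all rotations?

Answer: Final heading: East

Derivation:
Start: South
  R (right (90° clockwise)) -> West
  L (left (90° counter-clockwise)) -> South
  U (U-turn (180°)) -> North
  R (right (90° clockwise)) -> East
Final: East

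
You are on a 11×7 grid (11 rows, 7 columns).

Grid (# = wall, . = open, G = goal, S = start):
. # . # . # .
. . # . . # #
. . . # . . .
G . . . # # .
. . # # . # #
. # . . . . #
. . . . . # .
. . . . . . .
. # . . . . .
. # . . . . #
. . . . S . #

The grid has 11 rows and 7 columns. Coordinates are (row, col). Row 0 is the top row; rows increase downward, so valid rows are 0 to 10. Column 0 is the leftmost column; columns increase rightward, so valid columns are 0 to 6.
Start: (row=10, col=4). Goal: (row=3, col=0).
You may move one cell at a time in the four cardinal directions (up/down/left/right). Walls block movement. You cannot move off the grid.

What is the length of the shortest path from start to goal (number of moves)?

BFS from (row=10, col=4) until reaching (row=3, col=0):
  Distance 0: (row=10, col=4)
  Distance 1: (row=9, col=4), (row=10, col=3), (row=10, col=5)
  Distance 2: (row=8, col=4), (row=9, col=3), (row=9, col=5), (row=10, col=2)
  Distance 3: (row=7, col=4), (row=8, col=3), (row=8, col=5), (row=9, col=2), (row=10, col=1)
  Distance 4: (row=6, col=4), (row=7, col=3), (row=7, col=5), (row=8, col=2), (row=8, col=6), (row=10, col=0)
  Distance 5: (row=5, col=4), (row=6, col=3), (row=7, col=2), (row=7, col=6), (row=9, col=0)
  Distance 6: (row=4, col=4), (row=5, col=3), (row=5, col=5), (row=6, col=2), (row=6, col=6), (row=7, col=1), (row=8, col=0)
  Distance 7: (row=5, col=2), (row=6, col=1), (row=7, col=0)
  Distance 8: (row=6, col=0)
  Distance 9: (row=5, col=0)
  Distance 10: (row=4, col=0)
  Distance 11: (row=3, col=0), (row=4, col=1)  <- goal reached here
One shortest path (11 moves): (row=10, col=4) -> (row=10, col=3) -> (row=10, col=2) -> (row=10, col=1) -> (row=10, col=0) -> (row=9, col=0) -> (row=8, col=0) -> (row=7, col=0) -> (row=6, col=0) -> (row=5, col=0) -> (row=4, col=0) -> (row=3, col=0)

Answer: Shortest path length: 11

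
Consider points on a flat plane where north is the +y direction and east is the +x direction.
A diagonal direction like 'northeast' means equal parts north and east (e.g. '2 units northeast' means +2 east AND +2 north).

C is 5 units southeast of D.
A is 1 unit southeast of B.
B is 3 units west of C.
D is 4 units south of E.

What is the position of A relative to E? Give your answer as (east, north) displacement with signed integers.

Answer: A is at (east=3, north=-10) relative to E.

Derivation:
Place E at the origin (east=0, north=0).
  D is 4 units south of E: delta (east=+0, north=-4); D at (east=0, north=-4).
  C is 5 units southeast of D: delta (east=+5, north=-5); C at (east=5, north=-9).
  B is 3 units west of C: delta (east=-3, north=+0); B at (east=2, north=-9).
  A is 1 unit southeast of B: delta (east=+1, north=-1); A at (east=3, north=-10).
Therefore A relative to E: (east=3, north=-10).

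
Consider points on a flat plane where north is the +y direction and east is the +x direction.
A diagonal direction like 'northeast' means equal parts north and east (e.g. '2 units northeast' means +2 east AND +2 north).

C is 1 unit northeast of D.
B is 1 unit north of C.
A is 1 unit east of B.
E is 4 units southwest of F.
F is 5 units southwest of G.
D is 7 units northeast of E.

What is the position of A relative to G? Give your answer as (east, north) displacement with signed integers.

Answer: A is at (east=0, north=0) relative to G.

Derivation:
Place G at the origin (east=0, north=0).
  F is 5 units southwest of G: delta (east=-5, north=-5); F at (east=-5, north=-5).
  E is 4 units southwest of F: delta (east=-4, north=-4); E at (east=-9, north=-9).
  D is 7 units northeast of E: delta (east=+7, north=+7); D at (east=-2, north=-2).
  C is 1 unit northeast of D: delta (east=+1, north=+1); C at (east=-1, north=-1).
  B is 1 unit north of C: delta (east=+0, north=+1); B at (east=-1, north=0).
  A is 1 unit east of B: delta (east=+1, north=+0); A at (east=0, north=0).
Therefore A relative to G: (east=0, north=0).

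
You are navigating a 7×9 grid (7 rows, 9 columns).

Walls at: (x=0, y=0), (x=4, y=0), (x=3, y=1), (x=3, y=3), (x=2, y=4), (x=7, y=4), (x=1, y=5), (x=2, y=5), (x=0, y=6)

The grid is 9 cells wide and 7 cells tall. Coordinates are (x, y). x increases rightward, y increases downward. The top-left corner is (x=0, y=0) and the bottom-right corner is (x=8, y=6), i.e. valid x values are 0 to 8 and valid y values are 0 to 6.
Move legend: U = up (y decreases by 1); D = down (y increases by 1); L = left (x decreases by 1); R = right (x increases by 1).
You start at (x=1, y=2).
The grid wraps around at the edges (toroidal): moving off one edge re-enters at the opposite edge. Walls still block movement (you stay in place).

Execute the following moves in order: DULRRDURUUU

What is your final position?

Answer: Final position: (x=3, y=2)

Derivation:
Start: (x=1, y=2)
  D (down): (x=1, y=2) -> (x=1, y=3)
  U (up): (x=1, y=3) -> (x=1, y=2)
  L (left): (x=1, y=2) -> (x=0, y=2)
  R (right): (x=0, y=2) -> (x=1, y=2)
  R (right): (x=1, y=2) -> (x=2, y=2)
  D (down): (x=2, y=2) -> (x=2, y=3)
  U (up): (x=2, y=3) -> (x=2, y=2)
  R (right): (x=2, y=2) -> (x=3, y=2)
  [×3]U (up): blocked, stay at (x=3, y=2)
Final: (x=3, y=2)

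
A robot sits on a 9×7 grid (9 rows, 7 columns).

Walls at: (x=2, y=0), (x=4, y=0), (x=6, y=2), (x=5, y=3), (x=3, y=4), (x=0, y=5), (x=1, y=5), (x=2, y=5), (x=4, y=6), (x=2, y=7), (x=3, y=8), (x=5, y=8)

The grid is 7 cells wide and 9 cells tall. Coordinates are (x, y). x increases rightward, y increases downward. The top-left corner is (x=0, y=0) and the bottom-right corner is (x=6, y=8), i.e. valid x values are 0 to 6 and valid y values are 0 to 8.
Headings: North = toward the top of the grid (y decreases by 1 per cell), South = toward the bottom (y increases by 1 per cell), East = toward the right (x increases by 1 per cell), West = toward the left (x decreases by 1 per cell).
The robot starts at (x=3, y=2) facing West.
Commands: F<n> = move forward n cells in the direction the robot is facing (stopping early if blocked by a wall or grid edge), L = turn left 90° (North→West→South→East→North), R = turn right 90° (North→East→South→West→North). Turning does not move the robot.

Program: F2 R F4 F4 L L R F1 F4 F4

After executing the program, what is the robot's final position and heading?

Start: (x=3, y=2), facing West
  F2: move forward 2, now at (x=1, y=2)
  R: turn right, now facing North
  F4: move forward 2/4 (blocked), now at (x=1, y=0)
  F4: move forward 0/4 (blocked), now at (x=1, y=0)
  L: turn left, now facing West
  L: turn left, now facing South
  R: turn right, now facing West
  F1: move forward 1, now at (x=0, y=0)
  F4: move forward 0/4 (blocked), now at (x=0, y=0)
  F4: move forward 0/4 (blocked), now at (x=0, y=0)
Final: (x=0, y=0), facing West

Answer: Final position: (x=0, y=0), facing West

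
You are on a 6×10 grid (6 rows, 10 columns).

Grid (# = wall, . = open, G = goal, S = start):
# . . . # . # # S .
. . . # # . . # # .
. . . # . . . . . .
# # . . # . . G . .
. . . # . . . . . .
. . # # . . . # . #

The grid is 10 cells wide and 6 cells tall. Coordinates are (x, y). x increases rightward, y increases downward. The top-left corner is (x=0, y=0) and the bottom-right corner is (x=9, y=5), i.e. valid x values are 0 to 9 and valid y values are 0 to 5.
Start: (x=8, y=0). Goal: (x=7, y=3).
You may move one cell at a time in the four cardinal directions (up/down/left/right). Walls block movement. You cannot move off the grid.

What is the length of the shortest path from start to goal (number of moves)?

Answer: Shortest path length: 6

Derivation:
BFS from (x=8, y=0) until reaching (x=7, y=3):
  Distance 0: (x=8, y=0)
  Distance 1: (x=9, y=0)
  Distance 2: (x=9, y=1)
  Distance 3: (x=9, y=2)
  Distance 4: (x=8, y=2), (x=9, y=3)
  Distance 5: (x=7, y=2), (x=8, y=3), (x=9, y=4)
  Distance 6: (x=6, y=2), (x=7, y=3), (x=8, y=4)  <- goal reached here
One shortest path (6 moves): (x=8, y=0) -> (x=9, y=0) -> (x=9, y=1) -> (x=9, y=2) -> (x=8, y=2) -> (x=7, y=2) -> (x=7, y=3)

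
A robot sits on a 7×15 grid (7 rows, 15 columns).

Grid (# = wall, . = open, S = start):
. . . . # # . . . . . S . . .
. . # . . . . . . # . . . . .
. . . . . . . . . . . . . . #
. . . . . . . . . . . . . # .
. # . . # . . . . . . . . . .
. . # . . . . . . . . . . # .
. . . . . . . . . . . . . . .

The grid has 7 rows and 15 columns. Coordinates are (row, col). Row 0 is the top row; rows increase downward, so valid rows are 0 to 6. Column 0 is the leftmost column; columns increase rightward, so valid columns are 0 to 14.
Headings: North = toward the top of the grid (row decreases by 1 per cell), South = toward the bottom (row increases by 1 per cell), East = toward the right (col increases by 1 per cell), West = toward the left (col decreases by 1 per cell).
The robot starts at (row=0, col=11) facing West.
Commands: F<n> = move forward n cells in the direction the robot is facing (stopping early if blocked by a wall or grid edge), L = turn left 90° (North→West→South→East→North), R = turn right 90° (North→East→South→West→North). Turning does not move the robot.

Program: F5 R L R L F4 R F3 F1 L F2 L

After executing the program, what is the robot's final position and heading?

Start: (row=0, col=11), facing West
  F5: move forward 5, now at (row=0, col=6)
  R: turn right, now facing North
  L: turn left, now facing West
  R: turn right, now facing North
  L: turn left, now facing West
  F4: move forward 0/4 (blocked), now at (row=0, col=6)
  R: turn right, now facing North
  F3: move forward 0/3 (blocked), now at (row=0, col=6)
  F1: move forward 0/1 (blocked), now at (row=0, col=6)
  L: turn left, now facing West
  F2: move forward 0/2 (blocked), now at (row=0, col=6)
  L: turn left, now facing South
Final: (row=0, col=6), facing South

Answer: Final position: (row=0, col=6), facing South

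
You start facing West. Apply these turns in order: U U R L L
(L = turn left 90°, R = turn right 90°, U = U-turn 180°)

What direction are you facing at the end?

Answer: Final heading: South

Derivation:
Start: West
  U (U-turn (180°)) -> East
  U (U-turn (180°)) -> West
  R (right (90° clockwise)) -> North
  L (left (90° counter-clockwise)) -> West
  L (left (90° counter-clockwise)) -> South
Final: South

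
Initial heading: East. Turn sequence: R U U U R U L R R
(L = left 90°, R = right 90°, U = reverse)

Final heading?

Start: East
  R (right (90° clockwise)) -> South
  U (U-turn (180°)) -> North
  U (U-turn (180°)) -> South
  U (U-turn (180°)) -> North
  R (right (90° clockwise)) -> East
  U (U-turn (180°)) -> West
  L (left (90° counter-clockwise)) -> South
  R (right (90° clockwise)) -> West
  R (right (90° clockwise)) -> North
Final: North

Answer: Final heading: North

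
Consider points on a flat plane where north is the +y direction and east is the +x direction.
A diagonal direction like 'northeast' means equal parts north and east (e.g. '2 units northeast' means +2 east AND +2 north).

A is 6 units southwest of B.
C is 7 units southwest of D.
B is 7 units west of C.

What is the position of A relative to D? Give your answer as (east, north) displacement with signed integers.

Place D at the origin (east=0, north=0).
  C is 7 units southwest of D: delta (east=-7, north=-7); C at (east=-7, north=-7).
  B is 7 units west of C: delta (east=-7, north=+0); B at (east=-14, north=-7).
  A is 6 units southwest of B: delta (east=-6, north=-6); A at (east=-20, north=-13).
Therefore A relative to D: (east=-20, north=-13).

Answer: A is at (east=-20, north=-13) relative to D.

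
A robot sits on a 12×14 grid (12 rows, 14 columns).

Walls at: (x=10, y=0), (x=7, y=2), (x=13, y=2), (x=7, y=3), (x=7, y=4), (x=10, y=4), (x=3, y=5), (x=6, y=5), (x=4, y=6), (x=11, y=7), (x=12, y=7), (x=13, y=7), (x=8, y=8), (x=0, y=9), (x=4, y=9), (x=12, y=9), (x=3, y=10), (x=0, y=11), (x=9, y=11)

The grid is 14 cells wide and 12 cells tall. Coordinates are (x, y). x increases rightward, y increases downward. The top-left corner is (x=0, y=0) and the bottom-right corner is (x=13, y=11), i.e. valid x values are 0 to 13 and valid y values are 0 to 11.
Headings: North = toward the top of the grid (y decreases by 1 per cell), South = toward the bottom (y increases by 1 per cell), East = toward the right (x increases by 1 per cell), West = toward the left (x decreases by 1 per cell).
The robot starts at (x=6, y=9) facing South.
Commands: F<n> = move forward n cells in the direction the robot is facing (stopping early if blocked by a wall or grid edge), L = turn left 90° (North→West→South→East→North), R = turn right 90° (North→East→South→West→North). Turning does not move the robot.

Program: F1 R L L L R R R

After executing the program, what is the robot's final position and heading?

Start: (x=6, y=9), facing South
  F1: move forward 1, now at (x=6, y=10)
  R: turn right, now facing West
  L: turn left, now facing South
  L: turn left, now facing East
  L: turn left, now facing North
  R: turn right, now facing East
  R: turn right, now facing South
  R: turn right, now facing West
Final: (x=6, y=10), facing West

Answer: Final position: (x=6, y=10), facing West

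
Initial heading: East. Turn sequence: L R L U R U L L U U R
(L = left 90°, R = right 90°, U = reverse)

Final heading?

Answer: Final heading: North

Derivation:
Start: East
  L (left (90° counter-clockwise)) -> North
  R (right (90° clockwise)) -> East
  L (left (90° counter-clockwise)) -> North
  U (U-turn (180°)) -> South
  R (right (90° clockwise)) -> West
  U (U-turn (180°)) -> East
  L (left (90° counter-clockwise)) -> North
  L (left (90° counter-clockwise)) -> West
  U (U-turn (180°)) -> East
  U (U-turn (180°)) -> West
  R (right (90° clockwise)) -> North
Final: North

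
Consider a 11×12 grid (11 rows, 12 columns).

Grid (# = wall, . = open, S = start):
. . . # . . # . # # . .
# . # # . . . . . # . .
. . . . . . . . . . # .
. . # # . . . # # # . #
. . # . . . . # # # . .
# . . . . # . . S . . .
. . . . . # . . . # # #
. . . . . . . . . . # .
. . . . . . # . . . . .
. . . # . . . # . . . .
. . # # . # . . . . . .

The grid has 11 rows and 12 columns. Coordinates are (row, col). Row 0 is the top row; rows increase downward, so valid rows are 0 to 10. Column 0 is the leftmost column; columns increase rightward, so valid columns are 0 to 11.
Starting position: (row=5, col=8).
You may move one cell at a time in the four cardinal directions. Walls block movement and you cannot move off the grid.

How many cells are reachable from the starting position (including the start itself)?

BFS flood-fill from (row=5, col=8):
  Distance 0: (row=5, col=8)
  Distance 1: (row=5, col=7), (row=5, col=9), (row=6, col=8)
  Distance 2: (row=5, col=6), (row=5, col=10), (row=6, col=7), (row=7, col=8)
  Distance 3: (row=4, col=6), (row=4, col=10), (row=5, col=11), (row=6, col=6), (row=7, col=7), (row=7, col=9), (row=8, col=8)
  Distance 4: (row=3, col=6), (row=3, col=10), (row=4, col=5), (row=4, col=11), (row=7, col=6), (row=8, col=7), (row=8, col=9), (row=9, col=8)
  Distance 5: (row=2, col=6), (row=3, col=5), (row=4, col=4), (row=7, col=5), (row=8, col=10), (row=9, col=9), (row=10, col=8)
  Distance 6: (row=1, col=6), (row=2, col=5), (row=2, col=7), (row=3, col=4), (row=4, col=3), (row=5, col=4), (row=7, col=4), (row=8, col=5), (row=8, col=11), (row=9, col=10), (row=10, col=7), (row=10, col=9)
  Distance 7: (row=1, col=5), (row=1, col=7), (row=2, col=4), (row=2, col=8), (row=5, col=3), (row=6, col=4), (row=7, col=3), (row=7, col=11), (row=8, col=4), (row=9, col=5), (row=9, col=11), (row=10, col=6), (row=10, col=10)
  Distance 8: (row=0, col=5), (row=0, col=7), (row=1, col=4), (row=1, col=8), (row=2, col=3), (row=2, col=9), (row=5, col=2), (row=6, col=3), (row=7, col=2), (row=8, col=3), (row=9, col=4), (row=9, col=6), (row=10, col=11)
  Distance 9: (row=0, col=4), (row=2, col=2), (row=5, col=1), (row=6, col=2), (row=7, col=1), (row=8, col=2), (row=10, col=4)
  Distance 10: (row=2, col=1), (row=4, col=1), (row=6, col=1), (row=7, col=0), (row=8, col=1), (row=9, col=2)
  Distance 11: (row=1, col=1), (row=2, col=0), (row=3, col=1), (row=4, col=0), (row=6, col=0), (row=8, col=0), (row=9, col=1)
  Distance 12: (row=0, col=1), (row=3, col=0), (row=9, col=0), (row=10, col=1)
  Distance 13: (row=0, col=0), (row=0, col=2), (row=10, col=0)
Total reachable: 95 (grid has 100 open cells total)

Answer: Reachable cells: 95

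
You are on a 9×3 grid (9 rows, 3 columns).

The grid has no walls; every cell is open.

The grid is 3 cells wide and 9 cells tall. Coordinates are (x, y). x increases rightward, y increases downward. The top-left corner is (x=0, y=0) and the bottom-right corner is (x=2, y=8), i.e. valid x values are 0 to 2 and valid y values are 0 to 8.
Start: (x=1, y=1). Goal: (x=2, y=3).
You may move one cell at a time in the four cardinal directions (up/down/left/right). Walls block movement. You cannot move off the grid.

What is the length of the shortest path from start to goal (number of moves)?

BFS from (x=1, y=1) until reaching (x=2, y=3):
  Distance 0: (x=1, y=1)
  Distance 1: (x=1, y=0), (x=0, y=1), (x=2, y=1), (x=1, y=2)
  Distance 2: (x=0, y=0), (x=2, y=0), (x=0, y=2), (x=2, y=2), (x=1, y=3)
  Distance 3: (x=0, y=3), (x=2, y=3), (x=1, y=4)  <- goal reached here
One shortest path (3 moves): (x=1, y=1) -> (x=2, y=1) -> (x=2, y=2) -> (x=2, y=3)

Answer: Shortest path length: 3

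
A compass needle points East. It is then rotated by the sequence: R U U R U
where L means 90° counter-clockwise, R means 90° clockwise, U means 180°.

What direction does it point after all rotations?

Answer: Final heading: East

Derivation:
Start: East
  R (right (90° clockwise)) -> South
  U (U-turn (180°)) -> North
  U (U-turn (180°)) -> South
  R (right (90° clockwise)) -> West
  U (U-turn (180°)) -> East
Final: East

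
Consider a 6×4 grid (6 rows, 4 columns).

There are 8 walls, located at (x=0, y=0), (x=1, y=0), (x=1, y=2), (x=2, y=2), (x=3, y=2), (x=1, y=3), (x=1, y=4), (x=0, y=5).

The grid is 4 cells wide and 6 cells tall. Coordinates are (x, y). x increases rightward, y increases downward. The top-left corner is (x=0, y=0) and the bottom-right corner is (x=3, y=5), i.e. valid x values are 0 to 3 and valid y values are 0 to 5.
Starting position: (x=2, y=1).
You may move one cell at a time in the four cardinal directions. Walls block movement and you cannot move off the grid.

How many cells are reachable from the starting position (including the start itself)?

BFS flood-fill from (x=2, y=1):
  Distance 0: (x=2, y=1)
  Distance 1: (x=2, y=0), (x=1, y=1), (x=3, y=1)
  Distance 2: (x=3, y=0), (x=0, y=1)
  Distance 3: (x=0, y=2)
  Distance 4: (x=0, y=3)
  Distance 5: (x=0, y=4)
Total reachable: 9 (grid has 16 open cells total)

Answer: Reachable cells: 9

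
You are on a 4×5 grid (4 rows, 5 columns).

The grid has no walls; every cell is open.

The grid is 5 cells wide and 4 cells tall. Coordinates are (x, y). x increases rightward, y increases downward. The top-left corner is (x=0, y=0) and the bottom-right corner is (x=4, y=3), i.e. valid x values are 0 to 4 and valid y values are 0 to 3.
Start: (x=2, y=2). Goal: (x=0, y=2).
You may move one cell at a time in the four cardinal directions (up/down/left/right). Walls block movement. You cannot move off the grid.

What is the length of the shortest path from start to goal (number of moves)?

Answer: Shortest path length: 2

Derivation:
BFS from (x=2, y=2) until reaching (x=0, y=2):
  Distance 0: (x=2, y=2)
  Distance 1: (x=2, y=1), (x=1, y=2), (x=3, y=2), (x=2, y=3)
  Distance 2: (x=2, y=0), (x=1, y=1), (x=3, y=1), (x=0, y=2), (x=4, y=2), (x=1, y=3), (x=3, y=3)  <- goal reached here
One shortest path (2 moves): (x=2, y=2) -> (x=1, y=2) -> (x=0, y=2)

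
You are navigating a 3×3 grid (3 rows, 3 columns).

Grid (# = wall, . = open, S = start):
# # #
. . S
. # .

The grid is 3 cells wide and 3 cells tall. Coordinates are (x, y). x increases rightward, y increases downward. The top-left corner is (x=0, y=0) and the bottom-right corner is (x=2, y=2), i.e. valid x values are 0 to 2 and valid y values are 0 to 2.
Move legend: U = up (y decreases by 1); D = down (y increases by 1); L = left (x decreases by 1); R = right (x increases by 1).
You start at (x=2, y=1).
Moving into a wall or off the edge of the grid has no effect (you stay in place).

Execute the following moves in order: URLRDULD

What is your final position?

Answer: Final position: (x=1, y=1)

Derivation:
Start: (x=2, y=1)
  U (up): blocked, stay at (x=2, y=1)
  R (right): blocked, stay at (x=2, y=1)
  L (left): (x=2, y=1) -> (x=1, y=1)
  R (right): (x=1, y=1) -> (x=2, y=1)
  D (down): (x=2, y=1) -> (x=2, y=2)
  U (up): (x=2, y=2) -> (x=2, y=1)
  L (left): (x=2, y=1) -> (x=1, y=1)
  D (down): blocked, stay at (x=1, y=1)
Final: (x=1, y=1)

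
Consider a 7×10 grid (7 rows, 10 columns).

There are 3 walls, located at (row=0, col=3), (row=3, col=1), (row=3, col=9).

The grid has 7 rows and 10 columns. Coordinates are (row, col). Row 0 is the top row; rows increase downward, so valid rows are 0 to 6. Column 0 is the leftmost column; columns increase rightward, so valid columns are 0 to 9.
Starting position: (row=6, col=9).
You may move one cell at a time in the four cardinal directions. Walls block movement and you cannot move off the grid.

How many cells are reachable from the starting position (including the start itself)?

BFS flood-fill from (row=6, col=9):
  Distance 0: (row=6, col=9)
  Distance 1: (row=5, col=9), (row=6, col=8)
  Distance 2: (row=4, col=9), (row=5, col=8), (row=6, col=7)
  Distance 3: (row=4, col=8), (row=5, col=7), (row=6, col=6)
  Distance 4: (row=3, col=8), (row=4, col=7), (row=5, col=6), (row=6, col=5)
  Distance 5: (row=2, col=8), (row=3, col=7), (row=4, col=6), (row=5, col=5), (row=6, col=4)
  Distance 6: (row=1, col=8), (row=2, col=7), (row=2, col=9), (row=3, col=6), (row=4, col=5), (row=5, col=4), (row=6, col=3)
  Distance 7: (row=0, col=8), (row=1, col=7), (row=1, col=9), (row=2, col=6), (row=3, col=5), (row=4, col=4), (row=5, col=3), (row=6, col=2)
  Distance 8: (row=0, col=7), (row=0, col=9), (row=1, col=6), (row=2, col=5), (row=3, col=4), (row=4, col=3), (row=5, col=2), (row=6, col=1)
  Distance 9: (row=0, col=6), (row=1, col=5), (row=2, col=4), (row=3, col=3), (row=4, col=2), (row=5, col=1), (row=6, col=0)
  Distance 10: (row=0, col=5), (row=1, col=4), (row=2, col=3), (row=3, col=2), (row=4, col=1), (row=5, col=0)
  Distance 11: (row=0, col=4), (row=1, col=3), (row=2, col=2), (row=4, col=0)
  Distance 12: (row=1, col=2), (row=2, col=1), (row=3, col=0)
  Distance 13: (row=0, col=2), (row=1, col=1), (row=2, col=0)
  Distance 14: (row=0, col=1), (row=1, col=0)
  Distance 15: (row=0, col=0)
Total reachable: 67 (grid has 67 open cells total)

Answer: Reachable cells: 67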